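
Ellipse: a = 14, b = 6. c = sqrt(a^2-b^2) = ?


c^2 = 14^2 - 6^2 = 196 - 36 = 160
c = sqrt(160) = 12.6491

c = 12.6491


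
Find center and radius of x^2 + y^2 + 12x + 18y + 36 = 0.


h = -D/2 = -12/2 = -6
k = -E/2 = -18/2 = -9
r^2 = h^2 + k^2 - F = 36 + 81 - 36 = 81
r = 9

Center (-6, -9), radius = 9


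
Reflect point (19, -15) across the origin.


Reflection rule for origin: (-x, -y)
(19, -15) -> (-19, 15)

(-19, 15)


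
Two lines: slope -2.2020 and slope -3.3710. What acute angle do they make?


m1-m2 = 1.169
1+m1*m2 = 8.422942
tan(theta) = |1.169/8.422942| = 0.138788
theta = arctan(|1.169/8.422942|) = 7.9015 degrees (acute angle)

7.9015 degrees


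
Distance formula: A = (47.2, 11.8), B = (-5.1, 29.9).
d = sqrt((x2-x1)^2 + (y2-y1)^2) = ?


dx = -5.1 - 47.2 = -52.3
dy = 29.9 - 11.8 = 18.1
d = sqrt(2735.29 + 327.61) = sqrt(3062.9) = 55.3435

55.3435


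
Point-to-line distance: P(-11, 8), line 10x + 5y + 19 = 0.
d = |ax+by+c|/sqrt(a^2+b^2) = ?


|10*(-11) + 5*8 + 19| = |-51| = 51
sqrt(100 + 25) = sqrt(125) = 11.1803
d = 51/sqrt(125) = 4.5616

4.5616


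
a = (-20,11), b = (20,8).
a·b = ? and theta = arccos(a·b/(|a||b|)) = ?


a·b = -20*20 + 11*8 = -400 + 88 = -312
|a| = sqrt(400+121) = 22.8254
|b| = sqrt(400+64) = 21.5407
cos(theta) = -312/(sqrt(521)*sqrt(464)) = -312/sqrt(241744) = -0.634566
theta = arccos(-312/sqrt(241744)) = 129.3878 degrees

a·b = -312, theta = 129.3878 deg


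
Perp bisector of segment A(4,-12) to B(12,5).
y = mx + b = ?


Midpoint = (8, -3.5)
Slope of AB = dy/dx = 17/8 = 2.1250
Perp slope = -dx/dy = -8/17 = -0.4706
b = My - (perp slope)*Mx = -3.5 + (8*8)/17 = -3.5 + 3.7647 = 0.2647

y = -0.4706x + 0.2647


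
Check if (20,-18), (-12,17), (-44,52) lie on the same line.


20*(17-52) - 12*(52+ 18) - 44*(-18-17)
= -700 - 840 + 1540 = 0

Yes, collinear (determinant = 0)


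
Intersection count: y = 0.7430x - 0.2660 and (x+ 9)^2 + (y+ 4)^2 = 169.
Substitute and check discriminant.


Substitute y = 0.7430x - 0.2660: (x+ 9)^2 + (0.7430x- 0.2660+ 4)^2 = 169
Expand to Ax^2 + Bx + C = 0, where b-k = 3.734
A = 1+m^2 = 1.552049
B = 2(m(b-k) - h) = 2(0.7430*3.734 + 9) = 23.548724
C = h^2 + (b-k)^2 - r^2 = 81 + 13.942756 - 169 = -74.057244
disc = B^2-4AC = 554.5424 + 459.7619 = 1014.3043
disc > 0

2 intersection points


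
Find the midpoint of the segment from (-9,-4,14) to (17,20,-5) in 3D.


Mx = (-9+17)/2 = 4.0000
My = (-4+20)/2 = 8.0000
Mz = (14- 5)/2 = 4.5000

M = (4.0000, 8.0000, 4.5000)


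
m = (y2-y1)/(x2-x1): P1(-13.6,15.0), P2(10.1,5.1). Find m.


dy = 5.1 - 15.0 = -9.9
dx = 10.1 + 13.6 = 23.7
m = -9.9/23.7 = -0.4177

m = -0.4177


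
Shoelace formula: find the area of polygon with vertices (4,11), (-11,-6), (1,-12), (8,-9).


sum(xi*y_{i+1}) = 4*(-6) - 11*(-12) + 1*(-9) + 8*11 = 187
sum(yi*x_{i+1}) = 11*(-11) - 6*1 - 12*8 - 9*4 = -259
Area = |187 + 259|/2 = 446/2 = 223.0000

223.0000 sq units


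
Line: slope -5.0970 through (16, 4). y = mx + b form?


y - 4 = -5.0970(x - 16)
y = -5.0970x + 4 + 5.0970*16
y = -5.0970x + 85.5520

y = -5.0970x + 85.5520


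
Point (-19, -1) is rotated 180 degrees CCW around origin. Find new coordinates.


cos(180) = -1, sin(180) = 0
x' = -19*(-1) + 1*0 = 19
y' = -19*0 - 1*(-1) = 1

(19, 1)


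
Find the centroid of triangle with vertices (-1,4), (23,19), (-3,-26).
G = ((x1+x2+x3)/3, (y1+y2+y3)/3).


Gx = (-1+23- 3)/3 = 19/3 = 6.3333
Gy = (4+19- 26)/3 = -3/3 = -1.0000

G = (6.3333, -1.0000)


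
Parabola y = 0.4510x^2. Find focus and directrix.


a = 0.4510
1/(4a) = 0.5543
Focus = (0, 0.5543)
Directrix: y = -0.5543

Focus = (0, 0.5543), Directrix: y = -0.5543


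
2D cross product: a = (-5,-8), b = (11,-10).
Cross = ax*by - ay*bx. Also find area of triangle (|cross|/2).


cross = -5*(-10) + 8*11 = 50 + 88 = 138
Triangle area = |138|/2 = 138/2 = 69.0000

cross = 138, triangle area = 69.0000


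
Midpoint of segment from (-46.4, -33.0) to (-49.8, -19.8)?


Mx = (-46.4 - 49.8)/2 = -96.2/2 = -48.1000
My = (-33.0 - 19.8)/2 = -52.8/2 = -26.4000

(-48.1000, -26.4000)


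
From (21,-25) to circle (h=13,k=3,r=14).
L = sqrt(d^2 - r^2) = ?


d = sqrt((21-13)^2 + (-25-3)^2) = sqrt(64+784) = 29.1204
L = sqrt(848.0000 - 196) = sqrt(652.0000) = 25.5343

25.5343


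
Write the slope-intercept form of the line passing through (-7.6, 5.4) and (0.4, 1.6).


m = (-3.8)/(8.0) = -0.4750
b = y1 - m*x1 = 5.4 - (-3.8*(-7.6))/(8.0) = 5.4 - 3.6100 = 1.7900

y = -0.4750x + 1.7900


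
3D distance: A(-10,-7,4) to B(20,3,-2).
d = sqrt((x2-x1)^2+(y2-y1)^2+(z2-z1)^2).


dx=30, dy=10, dz=-6
d = sqrt(900+100+36) = sqrt(1036) = 32.1870

32.1870


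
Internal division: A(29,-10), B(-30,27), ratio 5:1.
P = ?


Px = (5*(-30) + 1*29)/6 = -121/6 = -20.1667
Py = (5*27 + 1*(-10))/6 = 125/6 = 20.8333

P = (-20.1667, 20.8333)


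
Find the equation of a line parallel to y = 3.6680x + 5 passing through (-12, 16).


Parallel lines have equal slopes.
m2 = 3.6680
b2 = 16 - 3.6680*(-12) = 60.0160

y = 3.6680x + 60.0160


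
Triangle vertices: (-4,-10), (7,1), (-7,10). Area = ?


-4*(1-10) = 36
7*(10+ 10) = 140
-7*(-10-1) = 77
sum = 253
Area = |253|/2 = 126.5000

126.5000 sq units


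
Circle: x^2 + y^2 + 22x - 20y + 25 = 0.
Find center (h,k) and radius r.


h = -D/2 = -22/2 = -11
k = -E/2 = 20/2 = 10
r^2 = h^2 + k^2 - F = 121 + 100 - 25 = 196
r = 14

Center (-11, 10), radius = 14


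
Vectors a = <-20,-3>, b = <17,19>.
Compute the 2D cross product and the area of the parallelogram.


cross = -20*19 + 3*17 = -380 + 51 = -329
Parallelogram area = |-329| = 329

cross = -329, parallelogram area = 329


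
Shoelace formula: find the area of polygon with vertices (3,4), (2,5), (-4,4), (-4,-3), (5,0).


sum(xi*y_{i+1}) = 3*5 + 2*4 - 4*(-3) - 4*0 + 5*4 = 55
sum(yi*x_{i+1}) = 4*2 + 5*(-4) + 4*(-4) - 3*5 + 0*3 = -43
Area = |55 + 43|/2 = 98/2 = 49.0000

49.0000 sq units


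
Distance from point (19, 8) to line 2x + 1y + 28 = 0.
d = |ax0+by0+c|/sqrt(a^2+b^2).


|2*19 + 1*8 + 28| = |74| = 74
sqrt(4 + 1) = sqrt(5) = 2.2361
d = 74/sqrt(5) = 33.0938

33.0938


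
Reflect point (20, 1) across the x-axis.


Reflection rule for x-axis: (x, -y)
(20, 1) -> (20, -1)

(20, -1)


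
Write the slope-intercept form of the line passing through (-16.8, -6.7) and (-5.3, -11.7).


m = (-5)/(11.5) = -0.4348
b = y1 - m*x1 = -6.7 - (-5*(-16.8))/(11.5) = -6.7 - 7.3043 = -14.0043

y = -0.4348x - 14.0043


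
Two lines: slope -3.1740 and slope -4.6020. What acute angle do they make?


m1-m2 = 1.428
1+m1*m2 = 15.606748
tan(theta) = |1.428/15.606748| = 0.091499
theta = arctan(|1.428/15.606748|) = 5.2279 degrees (acute angle)

5.2279 degrees


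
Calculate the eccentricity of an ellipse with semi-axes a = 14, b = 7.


c = sqrt(196-49) = sqrt(147) = 12.1244
e = c/a = sqrt(147)/14 = 0.8660

e = 0.8660


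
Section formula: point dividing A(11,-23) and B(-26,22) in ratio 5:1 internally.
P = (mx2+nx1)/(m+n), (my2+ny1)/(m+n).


Px = (5*(-26) + 1*11)/6 = -119/6 = -19.8333
Py = (5*22 + 1*(-23))/6 = 87/6 = 14.5000

P = (-19.8333, 14.5000)


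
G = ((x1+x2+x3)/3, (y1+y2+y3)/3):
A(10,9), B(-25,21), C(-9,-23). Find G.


Gx = (10- 25- 9)/3 = -24/3 = -8.0000
Gy = (9+21- 23)/3 = 7/3 = 2.3333

G = (-8.0000, 2.3333)


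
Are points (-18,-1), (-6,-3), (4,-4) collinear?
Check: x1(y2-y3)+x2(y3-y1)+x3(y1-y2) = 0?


-18*(-3+ 4) - 6*(-4+ 1) + 4*(-1+ 3)
= -18 + 18 + 8 = 8

No, not collinear (determinant = 8)


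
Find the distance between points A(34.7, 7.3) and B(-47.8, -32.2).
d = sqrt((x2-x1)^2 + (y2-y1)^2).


dx = -47.8 - 34.7 = -82.5
dy = -32.2 - 7.3 = -39.5
d = sqrt(6806.25 + 1560.25) = sqrt(8366.5) = 91.4686

91.4686


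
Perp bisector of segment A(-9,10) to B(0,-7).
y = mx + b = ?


Midpoint = (-4.5, 1.5)
Slope of AB = dy/dx = -17/9 = -1.8889
Perp slope = -dx/dy = 9/17 = 0.5294
b = My - (perp slope)*Mx = 1.5 + (9*(-4.5))/(-17) = 1.5 + 2.3824 = 3.8824

y = 0.5294x + 3.8824


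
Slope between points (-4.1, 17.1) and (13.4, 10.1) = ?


dy = 10.1 - 17.1 = -7
dx = 13.4 + 4.1 = 17.5
m = -7/17.5 = -0.4000

m = -0.4000


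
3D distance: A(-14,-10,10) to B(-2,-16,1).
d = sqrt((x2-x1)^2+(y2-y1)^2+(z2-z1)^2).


dx=12, dy=-6, dz=-9
d = sqrt(144+36+81) = sqrt(261) = 16.1555

16.1555


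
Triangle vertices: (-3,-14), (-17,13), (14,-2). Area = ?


-3*(13+ 2) = -45
-17*(-2+ 14) = -204
14*(-14-13) = -378
sum = -627
Area = |-627|/2 = 313.5000

313.5000 sq units


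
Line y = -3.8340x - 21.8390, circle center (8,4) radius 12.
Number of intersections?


Substitute y = -3.8340x - 21.8390: (x-8)^2 + (-3.8340x- 21.8390-4)^2 = 144
Expand to Ax^2 + Bx + C = 0, where b-k = -25.839
A = 1+m^2 = 15.699556
B = 2(m(b-k) - h) = 2(-3.8340*(-25.839) - 8) = 182.133452
C = h^2 + (b-k)^2 - r^2 = 64 + 667.653921 - 144 = 587.653921
disc = B^2-4AC = 33172.5943 - 36903.6226 = -3731.0283
disc < 0

0 intersection points


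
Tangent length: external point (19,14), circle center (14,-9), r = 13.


d = sqrt((19-14)^2 + (14+ 9)^2) = sqrt(25+529) = 23.5372
L = sqrt(554.0000 - 169) = sqrt(385.0000) = 19.6214

19.6214


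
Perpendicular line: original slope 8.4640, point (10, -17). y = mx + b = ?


Perpendicular slope = -1/m1 = -1/8.4640 = -0.1181
b2 = y0 - m2*x0 = -17 + 10/8.4640 = -17 + 1.1815 = -15.8185

y = -0.1181x - 15.8185


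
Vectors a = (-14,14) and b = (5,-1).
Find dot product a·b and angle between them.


a·b = -14*5 + 14*(-1) = -70 - 14 = -84
|a| = sqrt(196+196) = 19.7990
|b| = sqrt(25+1) = 5.0990
cos(theta) = -84/(sqrt(392)*sqrt(26)) = -84/sqrt(10192) = -0.832050
theta = arccos(-84/sqrt(10192)) = 146.3099 degrees

a·b = -84, theta = 146.3099 deg


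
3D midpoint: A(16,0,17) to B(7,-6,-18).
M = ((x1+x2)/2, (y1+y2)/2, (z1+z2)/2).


Mx = (16+7)/2 = 11.5000
My = (0- 6)/2 = -3.0000
Mz = (17- 18)/2 = -0.5000

M = (11.5000, -3.0000, -0.5000)


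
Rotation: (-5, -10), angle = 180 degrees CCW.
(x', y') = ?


cos(180) = -1, sin(180) = 0
x' = -5*(-1) + 10*0 = 5
y' = -5*0 - 10*(-1) = 10

(5, 10)


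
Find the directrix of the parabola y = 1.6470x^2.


a = 1.6470
1/(4a) = 0.1518
directrix: y = -0.1518 = -0.1518

y = -0.1518


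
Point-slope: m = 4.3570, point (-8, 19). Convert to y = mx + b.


y - 19 = 4.3570(x + 8)
y = 4.3570x + 19 - 4.3570*(-8)
y = 4.3570x + 53.8560

y = 4.3570x + 53.8560


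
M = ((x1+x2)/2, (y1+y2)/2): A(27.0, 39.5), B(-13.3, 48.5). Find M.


Mx = (27.0 - 13.3)/2 = 13.7/2 = 6.8500
My = (39.5 + 48.5)/2 = 88.0/2 = 44.0000

(6.8500, 44.0000)


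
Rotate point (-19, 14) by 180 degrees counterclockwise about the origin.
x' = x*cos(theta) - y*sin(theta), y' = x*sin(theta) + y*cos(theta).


cos(180) = -1, sin(180) = 0
x' = -19*(-1) - 14*0 = 19
y' = -19*0 + 14*(-1) = -14

(19, -14)


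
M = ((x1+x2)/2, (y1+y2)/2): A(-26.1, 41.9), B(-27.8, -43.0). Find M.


Mx = (-26.1 - 27.8)/2 = -53.9/2 = -26.9500
My = (41.9 - 43.0)/2 = -1.1/2 = -0.5500

(-26.9500, -0.5500)


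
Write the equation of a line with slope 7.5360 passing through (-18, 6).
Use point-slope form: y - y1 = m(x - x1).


y - 6 = 7.5360(x + 18)
y = 7.5360x + 6 - 7.5360*(-18)
y = 7.5360x + 141.6480

y = 7.5360x + 141.6480


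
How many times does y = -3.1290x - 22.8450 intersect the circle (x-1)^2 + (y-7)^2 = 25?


Substitute y = -3.1290x - 22.8450: (x-1)^2 + (-3.1290x- 22.8450-7)^2 = 25
Expand to Ax^2 + Bx + C = 0, where b-k = -29.845
A = 1+m^2 = 10.790641
B = 2(m(b-k) - h) = 2(-3.1290*(-29.845) - 1) = 184.77001
C = h^2 + (b-k)^2 - r^2 = 1 + 890.724025 - 25 = 866.724025
disc = B^2-4AC = 34139.9566 - 37410.0312 = -3270.0746
disc < 0

0 intersection points


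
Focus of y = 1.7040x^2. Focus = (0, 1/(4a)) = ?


a = 1.7040
4a = 6.8160
focus = (0, 1/6.8160) = (0, 0.1467)

Focus = (0, 0.1467)


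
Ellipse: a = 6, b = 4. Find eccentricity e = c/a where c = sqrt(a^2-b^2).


c = sqrt(36-16) = sqrt(20) = 4.4721
e = c/a = sqrt(20)/6 = 0.7454

e = 0.7454


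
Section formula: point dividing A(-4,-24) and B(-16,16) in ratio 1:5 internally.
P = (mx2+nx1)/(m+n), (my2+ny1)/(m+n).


Px = (1*(-16) + 5*(-4))/6 = -36/6 = -6.0000
Py = (1*16 + 5*(-24))/6 = -104/6 = -17.3333

P = (-6.0000, -17.3333)


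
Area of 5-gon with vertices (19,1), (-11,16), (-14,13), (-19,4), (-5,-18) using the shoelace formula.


sum(xi*y_{i+1}) = 19*16 - 11*13 - 14*4 - 19*(-18) - 5*1 = 442
sum(yi*x_{i+1}) = 1*(-11) + 16*(-14) + 13*(-19) + 4*(-5) - 18*19 = -844
Area = |442 + 844|/2 = 1286/2 = 643.0000

643.0000 sq units


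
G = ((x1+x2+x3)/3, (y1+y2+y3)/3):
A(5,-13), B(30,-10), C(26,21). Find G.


Gx = (5+30+26)/3 = 61/3 = 20.3333
Gy = (-13- 10+21)/3 = -2/3 = -0.6667

G = (20.3333, -0.6667)


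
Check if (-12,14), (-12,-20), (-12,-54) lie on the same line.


-12*(-20+ 54) - 12*(-54-14) - 12*(14+ 20)
= -408 + 816 - 408 = 0

Yes, collinear (determinant = 0)


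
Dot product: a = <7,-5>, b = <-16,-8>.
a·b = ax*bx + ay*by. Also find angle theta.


a·b = 7*(-16) - 5*(-8) = -112 + 40 = -72
|a| = sqrt(49+25) = 8.6023
|b| = sqrt(256+64) = 17.8885
cos(theta) = -72/(sqrt(74)*sqrt(320)) = -72/sqrt(23680) = -0.467888
theta = arccos(-72/sqrt(23680)) = 117.8973 degrees

a·b = -72, theta = 117.8973 deg


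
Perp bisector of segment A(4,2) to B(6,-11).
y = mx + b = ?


Midpoint = (5, -4.5)
Slope of AB = dy/dx = -13/2 = -6.5000
Perp slope = -dx/dy = 2/13 = 0.1538
b = My - (perp slope)*Mx = -4.5 + (2*5)/(-13) = -4.5 - 0.7692 = -5.2692

y = 0.1538x - 5.2692


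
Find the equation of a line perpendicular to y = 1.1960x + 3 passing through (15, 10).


Perpendicular slope = -1/m1 = -1/1.1960 = -0.8361
b2 = y0 - m2*x0 = 10 + 15/1.1960 = 10 + 12.5418 = 22.5418

y = -0.8361x + 22.5418


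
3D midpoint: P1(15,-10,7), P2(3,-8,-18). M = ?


Mx = (15+3)/2 = 9.0000
My = (-10- 8)/2 = -9.0000
Mz = (7- 18)/2 = -5.5000

M = (9.0000, -9.0000, -5.5000)


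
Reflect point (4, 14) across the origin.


Reflection rule for origin: (-x, -y)
(4, 14) -> (-4, -14)

(-4, -14)


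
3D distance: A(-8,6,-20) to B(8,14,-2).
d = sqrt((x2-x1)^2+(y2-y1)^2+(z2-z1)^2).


dx=16, dy=8, dz=18
d = sqrt(256+64+324) = sqrt(644) = 25.3772

25.3772


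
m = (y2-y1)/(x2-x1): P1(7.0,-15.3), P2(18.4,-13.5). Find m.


dy = -13.5 + 15.3 = 1.8
dx = 18.4 - 7.0 = 11.4
m = 1.8/11.4 = 0.1579

m = 0.1579


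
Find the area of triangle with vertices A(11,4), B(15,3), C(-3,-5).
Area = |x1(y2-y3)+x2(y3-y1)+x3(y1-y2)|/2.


11*(3+ 5) = 88
15*(-5-4) = -135
-3*(4-3) = -3
sum = -50
Area = |-50|/2 = 25.0000

25.0000 sq units


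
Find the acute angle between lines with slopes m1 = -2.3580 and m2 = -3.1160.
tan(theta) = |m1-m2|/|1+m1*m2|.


m1-m2 = 0.758
1+m1*m2 = 8.347528
tan(theta) = |0.758/8.347528| = 0.090805
theta = arctan(|0.758/8.347528|) = 5.1885 degrees (acute angle)

5.1885 degrees


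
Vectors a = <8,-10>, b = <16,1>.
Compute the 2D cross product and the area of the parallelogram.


cross = 8*1 + 10*16 = 8 + 160 = 168
Parallelogram area = |168| = 168

cross = 168, parallelogram area = 168


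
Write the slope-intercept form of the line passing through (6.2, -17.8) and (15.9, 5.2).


m = (23.0)/(9.7) = 2.3711
b = y1 - m*x1 = -17.8 - (23.0*6.2)/(9.7) = -17.8 - 14.7010 = -32.5010

y = 2.3711x - 32.5010


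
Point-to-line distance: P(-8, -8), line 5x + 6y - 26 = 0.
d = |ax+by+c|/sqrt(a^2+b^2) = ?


|5*(-8) + 6*(-8) - 26| = |-114| = 114
sqrt(25 + 36) = sqrt(61) = 7.8102
d = 114/sqrt(61) = 14.5962

14.5962


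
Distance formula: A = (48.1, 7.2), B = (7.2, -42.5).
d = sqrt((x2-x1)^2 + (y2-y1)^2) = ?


dx = 7.2 - 48.1 = -40.9
dy = -42.5 - 7.2 = -49.7
d = sqrt(1672.81 + 2470.09) = sqrt(4142.9) = 64.3654

64.3654


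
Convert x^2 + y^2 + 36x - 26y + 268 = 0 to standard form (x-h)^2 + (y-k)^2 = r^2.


h = -D/2 = -36/2 = -18
k = -E/2 = 26/2 = 13
r^2 = h^2 + k^2 - F = 324 + 169 - 268 = 225
r = 15

Center (-18, 13), radius = 15


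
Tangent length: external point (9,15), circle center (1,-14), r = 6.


d = sqrt((9-1)^2 + (15+ 14)^2) = sqrt(64+841) = 30.0832
L = sqrt(905.0000 - 36) = sqrt(869.0000) = 29.4788

29.4788


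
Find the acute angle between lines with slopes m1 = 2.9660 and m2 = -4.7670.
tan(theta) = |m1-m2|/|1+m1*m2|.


m1-m2 = 7.733
1+m1*m2 = -13.138922
tan(theta) = |7.733/(-13.138922)| = 0.588557
theta = arctan(|7.733/(-13.138922)|) = 30.4792 degrees (acute angle)

30.4792 degrees


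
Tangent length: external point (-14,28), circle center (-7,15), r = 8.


d = sqrt((-14+ 7)^2 + (28-15)^2) = sqrt(49+169) = 14.7648
L = sqrt(218.0000 - 64) = sqrt(154.0000) = 12.4097

12.4097


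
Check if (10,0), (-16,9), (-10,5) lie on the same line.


10*(9-5) - 16*(5-0) - 10*(0-9)
= 40 - 80 + 90 = 50

No, not collinear (determinant = 50)


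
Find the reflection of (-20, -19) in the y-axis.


Reflection rule for y-axis: (-x, y)
(-20, -19) -> (20, -19)

(20, -19)


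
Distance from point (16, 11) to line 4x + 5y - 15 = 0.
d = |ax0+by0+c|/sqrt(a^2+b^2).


|4*16 + 5*11 - 15| = |104| = 104
sqrt(16 + 25) = sqrt(41) = 6.4031
d = 104/sqrt(41) = 16.2421

16.2421


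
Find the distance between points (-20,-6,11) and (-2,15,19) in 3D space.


dx=18, dy=21, dz=8
d = sqrt(324+441+64) = sqrt(829) = 28.7924

28.7924


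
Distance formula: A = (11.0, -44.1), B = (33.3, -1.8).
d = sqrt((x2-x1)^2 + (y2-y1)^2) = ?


dx = 33.3 - 11.0 = 22.3
dy = -1.8 + 44.1 = 42.3
d = sqrt(497.29 + 1789.29) = sqrt(2286.58) = 47.8182

47.8182


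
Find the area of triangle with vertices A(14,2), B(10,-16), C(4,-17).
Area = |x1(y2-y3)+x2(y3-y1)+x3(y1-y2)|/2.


14*(-16+ 17) = 14
10*(-17-2) = -190
4*(2+ 16) = 72
sum = -104
Area = |-104|/2 = 52.0000

52.0000 sq units


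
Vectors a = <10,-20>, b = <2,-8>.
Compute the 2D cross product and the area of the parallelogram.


cross = 10*(-8) + 20*2 = -80 + 40 = -40
Parallelogram area = |-40| = 40

cross = -40, parallelogram area = 40


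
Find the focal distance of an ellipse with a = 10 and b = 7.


c^2 = 10^2 - 7^2 = 100 - 49 = 51
c = sqrt(51) = 7.1414

c = 7.1414


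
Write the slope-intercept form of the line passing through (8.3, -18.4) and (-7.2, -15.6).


m = (2.8)/(-15.5) = -0.1806
b = y1 - m*x1 = -18.4 - (2.8*8.3)/(-15.5) = -18.4 + 1.4994 = -16.9006

y = -0.1806x - 16.9006


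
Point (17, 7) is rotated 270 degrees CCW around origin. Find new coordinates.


cos(270) = 0, sin(270) = -1
x' = 17*0 - 7*(-1) = 7
y' = 17*(-1) + 7*0 = -17

(7, -17)


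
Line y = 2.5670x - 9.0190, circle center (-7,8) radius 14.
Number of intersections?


Substitute y = 2.5670x - 9.0190: (x+ 7)^2 + (2.5670x- 9.0190-8)^2 = 196
Expand to Ax^2 + Bx + C = 0, where b-k = -17.019
A = 1+m^2 = 7.589489
B = 2(m(b-k) - h) = 2(2.5670*(-17.019) + 7) = -73.375546
C = h^2 + (b-k)^2 - r^2 = 49 + 289.646361 - 196 = 142.646361
disc = B^2-4AC = 5383.9708 - 4330.4520 = 1053.5188
disc > 0

2 intersection points


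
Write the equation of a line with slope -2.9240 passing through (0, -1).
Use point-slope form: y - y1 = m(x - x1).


y + 1 = -2.9240(x - 0)
y = -2.9240x - 1 + 2.9240*0
y = -2.9240x - 1.0000

y = -2.9240x - 1.0000


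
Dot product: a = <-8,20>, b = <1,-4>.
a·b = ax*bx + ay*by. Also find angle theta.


a·b = -8*1 + 20*(-4) = -8 - 80 = -88
|a| = sqrt(64+400) = 21.5407
|b| = sqrt(1+16) = 4.1231
cos(theta) = -88/(sqrt(464)*sqrt(17)) = -88/sqrt(7888) = -0.990830
theta = arccos(-88/sqrt(7888)) = 172.2348 degrees

a·b = -88, theta = 172.2348 deg


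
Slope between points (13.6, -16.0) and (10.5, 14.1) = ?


dy = 14.1 + 16.0 = 30.1
dx = 10.5 - 13.6 = -3.1
m = 30.1/(-3.1) = -9.7097

m = -9.7097


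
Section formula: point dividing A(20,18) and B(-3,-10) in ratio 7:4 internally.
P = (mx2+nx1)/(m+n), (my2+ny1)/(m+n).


Px = (7*(-3) + 4*20)/11 = 59/11 = 5.3636
Py = (7*(-10) + 4*18)/11 = 2/11 = 0.1818

P = (5.3636, 0.1818)


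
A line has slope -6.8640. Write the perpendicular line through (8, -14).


Perpendicular slope = -1/m1 = -1/(-6.8640) = 0.1457
b2 = y0 - m2*x0 = -14 + 8/(-6.8640) = -14 - 1.1655 = -15.1655

y = 0.1457x - 15.1655


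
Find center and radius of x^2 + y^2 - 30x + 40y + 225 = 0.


h = -D/2 = 30/2 = 15
k = -E/2 = -40/2 = -20
r^2 = h^2 + k^2 - F = 225 + 400 - 225 = 400
r = 20

Center (15, -20), radius = 20


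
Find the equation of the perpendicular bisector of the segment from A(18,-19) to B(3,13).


Midpoint = (10.5, -3)
Slope of AB = dy/dx = 32/(-15) = -2.1333
Perp slope = -dx/dy = 15/32 = 0.4688
b = My - (perp slope)*Mx = -3 + (-15*10.5)/32 = -3 - 4.9219 = -7.9219

y = 0.4688x - 7.9219


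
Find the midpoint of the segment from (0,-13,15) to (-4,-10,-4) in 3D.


Mx = (0- 4)/2 = -2.0000
My = (-13- 10)/2 = -11.5000
Mz = (15- 4)/2 = 5.5000

M = (-2.0000, -11.5000, 5.5000)


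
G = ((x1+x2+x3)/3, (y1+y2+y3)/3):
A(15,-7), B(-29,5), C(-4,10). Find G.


Gx = (15- 29- 4)/3 = -18/3 = -6.0000
Gy = (-7+5+10)/3 = 8/3 = 2.6667

G = (-6.0000, 2.6667)


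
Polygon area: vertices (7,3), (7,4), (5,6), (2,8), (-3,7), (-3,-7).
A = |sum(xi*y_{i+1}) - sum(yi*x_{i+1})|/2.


sum(xi*y_{i+1}) = 7*4 + 7*6 + 5*8 + 2*7 - 3*(-7) - 3*3 = 136
sum(yi*x_{i+1}) = 3*7 + 4*5 + 6*2 + 8*(-3) + 7*(-3) - 7*7 = -41
Area = |136 + 41|/2 = 177/2 = 88.5000

88.5000 sq units


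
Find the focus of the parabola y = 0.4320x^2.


a = 0.4320
4a = 1.7280
focus = (0, 1/1.7280) = (0, 0.5787)

Focus = (0, 0.5787)


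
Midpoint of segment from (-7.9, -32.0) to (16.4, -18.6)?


Mx = (-7.9 + 16.4)/2 = 8.5/2 = 4.2500
My = (-32.0 - 18.6)/2 = -50.6/2 = -25.3000

(4.2500, -25.3000)


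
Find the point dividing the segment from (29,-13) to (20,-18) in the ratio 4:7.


Px = (4*20 + 7*29)/11 = 283/11 = 25.7273
Py = (4*(-18) + 7*(-13))/11 = -163/11 = -14.8182

P = (25.7273, -14.8182)


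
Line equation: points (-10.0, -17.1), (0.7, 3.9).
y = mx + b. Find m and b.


m = (21.0)/(10.7) = 1.9626
b = y1 - m*x1 = -17.1 - (21.0*(-10.0))/(10.7) = -17.1 + 19.6262 = 2.5262

y = 1.9626x + 2.5262


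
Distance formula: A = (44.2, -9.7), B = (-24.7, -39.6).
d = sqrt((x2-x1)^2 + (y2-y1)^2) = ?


dx = -24.7 - 44.2 = -68.9
dy = -39.6 + 9.7 = -29.9
d = sqrt(4747.21 + 894.01) = sqrt(5641.22) = 75.1081

75.1081


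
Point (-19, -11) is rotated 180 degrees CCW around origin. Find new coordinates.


cos(180) = -1, sin(180) = 0
x' = -19*(-1) + 11*0 = 19
y' = -19*0 - 11*(-1) = 11

(19, 11)


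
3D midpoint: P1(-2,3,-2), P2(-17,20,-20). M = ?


Mx = (-2- 17)/2 = -9.5000
My = (3+20)/2 = 11.5000
Mz = (-2- 20)/2 = -11.0000

M = (-9.5000, 11.5000, -11.0000)


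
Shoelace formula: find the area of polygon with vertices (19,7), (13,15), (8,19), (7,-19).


sum(xi*y_{i+1}) = 19*15 + 13*19 + 8*(-19) + 7*7 = 429
sum(yi*x_{i+1}) = 7*13 + 15*8 + 19*7 - 19*19 = -17
Area = |429 + 17|/2 = 446/2 = 223.0000

223.0000 sq units


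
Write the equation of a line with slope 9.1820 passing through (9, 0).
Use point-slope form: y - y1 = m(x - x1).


y - 0 = 9.1820(x - 9)
y = 9.1820x + 0 - 9.1820*9
y = 9.1820x - 82.6380

y = 9.1820x - 82.6380


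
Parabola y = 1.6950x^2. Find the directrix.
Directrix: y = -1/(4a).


a = 1.6950
1/(4a) = 0.1475
directrix: y = -0.1475 = -0.1475

y = -0.1475


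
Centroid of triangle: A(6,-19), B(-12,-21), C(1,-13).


Gx = (6- 12+1)/3 = -5/3 = -1.6667
Gy = (-19- 21- 13)/3 = -53/3 = -17.6667

G = (-1.6667, -17.6667)


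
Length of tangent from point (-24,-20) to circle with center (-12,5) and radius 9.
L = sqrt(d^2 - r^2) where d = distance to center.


d = sqrt((-24+ 12)^2 + (-20-5)^2) = sqrt(144+625) = 27.7308
L = sqrt(769.0000 - 81) = sqrt(688.0000) = 26.2298

26.2298


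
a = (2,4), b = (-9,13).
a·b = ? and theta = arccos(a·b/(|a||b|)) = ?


a·b = 2*(-9) + 4*13 = -18 + 52 = 34
|a| = sqrt(4+16) = 4.4721
|b| = sqrt(81+169) = 15.8114
cos(theta) = 34/(sqrt(20)*sqrt(250)) = 34/sqrt(5000) = 0.480833
theta = arccos(34/sqrt(5000)) = 61.2602 degrees

a·b = 34, theta = 61.2602 deg


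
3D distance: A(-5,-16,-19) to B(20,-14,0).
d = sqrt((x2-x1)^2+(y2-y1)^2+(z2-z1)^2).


dx=25, dy=2, dz=19
d = sqrt(625+4+361) = sqrt(990) = 31.4643

31.4643


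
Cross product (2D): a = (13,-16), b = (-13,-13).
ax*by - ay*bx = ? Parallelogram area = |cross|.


cross = 13*(-13) + 16*(-13) = -169 - 208 = -377
Parallelogram area = |-377| = 377

cross = -377, parallelogram area = 377


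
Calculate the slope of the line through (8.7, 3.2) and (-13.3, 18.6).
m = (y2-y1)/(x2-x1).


dy = 18.6 - 3.2 = 15.4
dx = -13.3 - 8.7 = -22.0
m = 15.4/(-22.0) = -0.7000

m = -0.7000


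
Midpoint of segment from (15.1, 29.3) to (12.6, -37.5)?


Mx = (15.1 + 12.6)/2 = 27.7/2 = 13.8500
My = (29.3 - 37.5)/2 = -8.2/2 = -4.1000

(13.8500, -4.1000)


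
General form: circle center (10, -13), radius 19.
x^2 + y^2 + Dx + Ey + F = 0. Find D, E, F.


(x-10)^2 + (y+ 13)^2 = 19^2
D = -2h = -20, E = -2k = 26
F = h^2+k^2-r^2 = 100+169-361 = -92

D = -20, E = 26, F = -92


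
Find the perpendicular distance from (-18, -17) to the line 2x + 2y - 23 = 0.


|2*(-18) + 2*(-17) - 23| = |-93| = 93
sqrt(4 + 4) = sqrt(8) = 2.8284
d = 93/sqrt(8) = 32.8805

32.8805


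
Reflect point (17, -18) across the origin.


Reflection rule for origin: (-x, -y)
(17, -18) -> (-17, 18)

(-17, 18)


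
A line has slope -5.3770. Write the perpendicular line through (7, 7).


Perpendicular slope = -1/m1 = -1/(-5.3770) = 0.1860
b2 = y0 - m2*x0 = 7 + 7/(-5.3770) = 7 - 1.3018 = 5.6982

y = 0.1860x + 5.6982


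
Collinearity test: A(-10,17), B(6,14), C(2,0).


-10*(14-0) + 6*(0-17) + 2*(17-14)
= -140 - 102 + 6 = -236

No, not collinear (determinant = -236)


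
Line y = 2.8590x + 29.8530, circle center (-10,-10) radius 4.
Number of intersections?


Substitute y = 2.8590x + 29.8530: (x+ 10)^2 + (2.8590x+29.8530+ 10)^2 = 16
Expand to Ax^2 + Bx + C = 0, where b-k = 39.853
A = 1+m^2 = 9.173881
B = 2(m(b-k) - h) = 2(2.8590*39.853 + 10) = 247.879454
C = h^2 + (b-k)^2 - r^2 = 100 + 1588.261609 - 16 = 1672.261609
disc = B^2-4AC = 61444.2237 - 61364.5160 = 79.7077
disc > 0

2 intersection points


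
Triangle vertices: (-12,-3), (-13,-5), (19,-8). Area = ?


-12*(-5+ 8) = -36
-13*(-8+ 3) = 65
19*(-3+ 5) = 38
sum = 67
Area = |67|/2 = 33.5000

33.5000 sq units


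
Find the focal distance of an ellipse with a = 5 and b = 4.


c^2 = 5^2 - 4^2 = 25 - 16 = 9
c = sqrt(9) = 3.0000

c = 3.0000


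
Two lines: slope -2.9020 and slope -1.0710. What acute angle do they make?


m1-m2 = -1.831
1+m1*m2 = 4.108042
tan(theta) = |-1.831/4.108042| = 0.445711
theta = arctan(|-1.831/4.108042|) = 24.0231 degrees (acute angle)

24.0231 degrees


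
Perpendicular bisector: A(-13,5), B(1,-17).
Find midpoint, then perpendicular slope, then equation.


Midpoint = (-6, -6)
Slope of AB = dy/dx = -22/14 = -1.5714
Perp slope = -dx/dy = 14/22 = 0.6364
b = My - (perp slope)*Mx = -6 + (14*(-6))/(-22) = -6 + 3.8182 = -2.1818

y = 0.6364x - 2.1818


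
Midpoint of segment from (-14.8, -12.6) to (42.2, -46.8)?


Mx = (-14.8 + 42.2)/2 = 27.4/2 = 13.7000
My = (-12.6 - 46.8)/2 = -59.4/2 = -29.7000

(13.7000, -29.7000)


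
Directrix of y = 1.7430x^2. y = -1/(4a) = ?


a = 1.7430
1/(4a) = 0.1434
directrix: y = -0.1434 = -0.1434

y = -0.1434


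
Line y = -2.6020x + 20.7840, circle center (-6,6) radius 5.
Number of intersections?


Substitute y = -2.6020x + 20.7840: (x+ 6)^2 + (-2.6020x+20.7840-6)^2 = 25
Expand to Ax^2 + Bx + C = 0, where b-k = 14.784
A = 1+m^2 = 7.770404
B = 2(m(b-k) - h) = 2(-2.6020*14.784 + 6) = -64.935936
C = h^2 + (b-k)^2 - r^2 = 36 + 218.566656 - 25 = 229.566656
disc = B^2-4AC = 4216.6758 - 7135.3026 = -2918.6268
disc < 0

0 intersection points


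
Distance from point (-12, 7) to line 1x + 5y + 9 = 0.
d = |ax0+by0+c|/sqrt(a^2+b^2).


|1*(-12) + 5*7 + 9| = |32| = 32
sqrt(1 + 25) = sqrt(26) = 5.0990
d = 32/sqrt(26) = 6.2757

6.2757


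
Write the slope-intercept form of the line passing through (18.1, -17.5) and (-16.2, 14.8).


m = (32.3)/(-34.3) = -0.9417
b = y1 - m*x1 = -17.5 - (32.3*18.1)/(-34.3) = -17.5 + 17.0446 = -0.4554

y = -0.9417x - 0.4554


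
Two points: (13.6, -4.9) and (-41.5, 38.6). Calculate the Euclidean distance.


dx = -41.5 - 13.6 = -55.1
dy = 38.6 + 4.9 = 43.5
d = sqrt(3036.01 + 1892.25) = sqrt(4928.26) = 70.2016

70.2016


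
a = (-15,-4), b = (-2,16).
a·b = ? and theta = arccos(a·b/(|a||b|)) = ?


a·b = -15*(-2) - 4*16 = 30 - 64 = -34
|a| = sqrt(225+16) = 15.5242
|b| = sqrt(4+256) = 16.1245
cos(theta) = -34/(sqrt(241)*sqrt(260)) = -34/sqrt(62660) = -0.135826
theta = arccos(-34/sqrt(62660)) = 97.8064 degrees

a·b = -34, theta = 97.8064 deg


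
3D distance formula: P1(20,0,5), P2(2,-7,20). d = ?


dx=-18, dy=-7, dz=15
d = sqrt(324+49+225) = sqrt(598) = 24.4540

24.4540


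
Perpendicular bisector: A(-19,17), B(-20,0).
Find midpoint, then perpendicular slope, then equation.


Midpoint = (-19.5, 8.5)
Slope of AB = dy/dx = -17/(-1) = 17.0000
Perp slope = -dx/dy = -1/17 = -0.0588
b = My - (perp slope)*Mx = 8.5 + (-1*(-19.5))/(-17) = 8.5 - 1.1471 = 7.3529

y = -0.0588x + 7.3529


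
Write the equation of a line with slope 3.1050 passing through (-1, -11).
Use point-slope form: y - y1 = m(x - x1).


y + 11 = 3.1050(x + 1)
y = 3.1050x - 11 - 3.1050*(-1)
y = 3.1050x - 7.8950

y = 3.1050x - 7.8950


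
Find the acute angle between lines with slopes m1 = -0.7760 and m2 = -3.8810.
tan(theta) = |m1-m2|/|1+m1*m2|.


m1-m2 = 3.105
1+m1*m2 = 4.011656
tan(theta) = |3.105/4.011656| = 0.773995
theta = arctan(|3.105/4.011656|) = 37.7397 degrees (acute angle)

37.7397 degrees


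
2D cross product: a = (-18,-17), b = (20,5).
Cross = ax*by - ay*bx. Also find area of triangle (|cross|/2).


cross = -18*5 + 17*20 = -90 + 340 = 250
Triangle area = |250|/2 = 250/2 = 125.0000

cross = 250, triangle area = 125.0000


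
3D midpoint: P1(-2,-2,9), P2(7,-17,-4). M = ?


Mx = (-2+7)/2 = 2.5000
My = (-2- 17)/2 = -9.5000
Mz = (9- 4)/2 = 2.5000

M = (2.5000, -9.5000, 2.5000)


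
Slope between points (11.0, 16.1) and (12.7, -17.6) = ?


dy = -17.6 - 16.1 = -33.7
dx = 12.7 - 11.0 = 1.7
m = -33.7/1.7 = -19.8235

m = -19.8235


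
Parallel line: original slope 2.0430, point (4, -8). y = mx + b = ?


Parallel lines have equal slopes.
m2 = 2.0430
b2 = -8 - 2.0430*4 = -16.1720

y = 2.0430x - 16.1720


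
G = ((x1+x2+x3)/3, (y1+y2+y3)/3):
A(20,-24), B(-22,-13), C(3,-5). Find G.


Gx = (20- 22+3)/3 = 1/3 = 0.3333
Gy = (-24- 13- 5)/3 = -42/3 = -14.0000

G = (0.3333, -14.0000)


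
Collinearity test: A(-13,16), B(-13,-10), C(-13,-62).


-13*(-10+ 62) - 13*(-62-16) - 13*(16+ 10)
= -676 + 1014 - 338 = 0

Yes, collinear (determinant = 0)


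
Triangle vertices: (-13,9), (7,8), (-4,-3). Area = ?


-13*(8+ 3) = -143
7*(-3-9) = -84
-4*(9-8) = -4
sum = -231
Area = |-231|/2 = 115.5000

115.5000 sq units


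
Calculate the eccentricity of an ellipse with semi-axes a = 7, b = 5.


c = sqrt(49-25) = sqrt(24) = 4.8990
e = c/a = sqrt(24)/7 = 0.6999

e = 0.6999


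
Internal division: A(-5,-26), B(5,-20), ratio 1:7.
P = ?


Px = (1*5 + 7*(-5))/8 = -30/8 = -3.7500
Py = (1*(-20) + 7*(-26))/8 = -202/8 = -25.2500

P = (-3.7500, -25.2500)


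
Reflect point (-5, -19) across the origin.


Reflection rule for origin: (-x, -y)
(-5, -19) -> (5, 19)

(5, 19)


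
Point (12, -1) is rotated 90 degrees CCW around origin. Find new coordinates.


cos(90) = 0, sin(90) = 1
x' = 12*0 + 1*1 = 1
y' = 12*1 - 1*0 = 12

(1, 12)


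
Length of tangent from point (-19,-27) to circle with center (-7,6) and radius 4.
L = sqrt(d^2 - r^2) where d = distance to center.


d = sqrt((-19+ 7)^2 + (-27-6)^2) = sqrt(144+1089) = 35.1141
L = sqrt(1233.0000 - 16) = sqrt(1217.0000) = 34.8855

34.8855


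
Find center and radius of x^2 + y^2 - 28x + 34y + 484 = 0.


h = -D/2 = 28/2 = 14
k = -E/2 = -34/2 = -17
r^2 = h^2 + k^2 - F = 196 + 289 - 484 = 1
r = 1

Center (14, -17), radius = 1


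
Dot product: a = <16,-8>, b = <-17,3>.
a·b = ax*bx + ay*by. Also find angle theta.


a·b = 16*(-17) - 8*3 = -272 - 24 = -296
|a| = sqrt(256+64) = 17.8885
|b| = sqrt(289+9) = 17.2627
cos(theta) = -296/(sqrt(320)*sqrt(298)) = -296/sqrt(95360) = -0.958536
theta = arccos(-296/sqrt(95360)) = 163.4429 degrees

a·b = -296, theta = 163.4429 deg


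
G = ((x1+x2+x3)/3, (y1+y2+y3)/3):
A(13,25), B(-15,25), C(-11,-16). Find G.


Gx = (13- 15- 11)/3 = -13/3 = -4.3333
Gy = (25+25- 16)/3 = 34/3 = 11.3333

G = (-4.3333, 11.3333)


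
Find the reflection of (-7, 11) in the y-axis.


Reflection rule for y-axis: (-x, y)
(-7, 11) -> (7, 11)

(7, 11)


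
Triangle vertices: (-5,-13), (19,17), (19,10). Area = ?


-5*(17-10) = -35
19*(10+ 13) = 437
19*(-13-17) = -570
sum = -168
Area = |-168|/2 = 84.0000

84.0000 sq units


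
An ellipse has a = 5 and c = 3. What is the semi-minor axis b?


b^2 = 5^2 - (3)^2 = 25 - 9 = 16
b = sqrt(16) = 4

b = 4


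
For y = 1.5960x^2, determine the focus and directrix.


a = 1.5960
1/(4a) = 0.1566
Focus = (0, 0.1566)
Directrix: y = -0.1566

Focus = (0, 0.1566), Directrix: y = -0.1566


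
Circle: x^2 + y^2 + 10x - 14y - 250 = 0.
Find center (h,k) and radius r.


h = -D/2 = -10/2 = -5
k = -E/2 = 14/2 = 7
r^2 = h^2 + k^2 - F = 25 + 49 + 250 = 324
r = 18

Center (-5, 7), radius = 18


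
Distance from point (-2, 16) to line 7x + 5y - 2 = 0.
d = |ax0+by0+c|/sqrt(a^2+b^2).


|7*(-2) + 5*16 - 2| = |64| = 64
sqrt(49 + 25) = sqrt(74) = 8.6023
d = 64/sqrt(74) = 7.4398

7.4398


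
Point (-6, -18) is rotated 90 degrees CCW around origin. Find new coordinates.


cos(90) = 0, sin(90) = 1
x' = -6*0 + 18*1 = 18
y' = -6*1 - 18*0 = -6

(18, -6)


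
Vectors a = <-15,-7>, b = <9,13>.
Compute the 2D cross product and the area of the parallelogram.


cross = -15*13 + 7*9 = -195 + 63 = -132
Parallelogram area = |-132| = 132

cross = -132, parallelogram area = 132


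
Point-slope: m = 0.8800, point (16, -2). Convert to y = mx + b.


y + 2 = 0.8800(x - 16)
y = 0.8800x - 2 - 0.8800*16
y = 0.8800x - 16.0800

y = 0.8800x - 16.0800


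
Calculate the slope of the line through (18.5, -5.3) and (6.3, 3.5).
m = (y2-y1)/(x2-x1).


dy = 3.5 + 5.3 = 8.8
dx = 6.3 - 18.5 = -12.2
m = 8.8/(-12.2) = -0.7213

m = -0.7213


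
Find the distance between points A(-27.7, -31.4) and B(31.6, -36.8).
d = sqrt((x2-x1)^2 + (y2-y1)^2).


dx = 31.6 + 27.7 = 59.3
dy = -36.8 + 31.4 = -5.4
d = sqrt(3516.49 + 29.16) = sqrt(3545.65) = 59.5454

59.5454


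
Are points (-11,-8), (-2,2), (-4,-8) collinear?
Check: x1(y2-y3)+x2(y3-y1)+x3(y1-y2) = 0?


-11*(2+ 8) - 2*(-8+ 8) - 4*(-8-2)
= -110 + 0 + 40 = -70

No, not collinear (determinant = -70)


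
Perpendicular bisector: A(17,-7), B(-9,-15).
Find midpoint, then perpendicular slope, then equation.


Midpoint = (4, -11)
Slope of AB = dy/dx = -8/(-26) = 0.3077
Perp slope = -dx/dy = -26/8 = -3.2500
b = My - (perp slope)*Mx = -11 + (-26*4)/(-8) = -11 + 13.0000 = 2.0000

y = -3.2500x + 2.0000


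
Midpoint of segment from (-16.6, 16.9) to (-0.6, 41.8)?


Mx = (-16.6 - 0.6)/2 = -17.2/2 = -8.6000
My = (16.9 + 41.8)/2 = 58.7/2 = 29.3500

(-8.6000, 29.3500)


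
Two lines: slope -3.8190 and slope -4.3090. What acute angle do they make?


m1-m2 = 0.49
1+m1*m2 = 17.456071
tan(theta) = |0.49/17.456071| = 0.028070
theta = arctan(|0.49/17.456071|) = 1.6079 degrees (acute angle)

1.6079 degrees


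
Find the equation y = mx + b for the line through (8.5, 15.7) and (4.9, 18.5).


m = (2.8)/(-3.6) = -0.7778
b = y1 - m*x1 = 15.7 - (2.8*8.5)/(-3.6) = 15.7 + 6.6111 = 22.3111

y = -0.7778x + 22.3111


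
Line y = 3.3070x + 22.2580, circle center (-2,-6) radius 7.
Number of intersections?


Substitute y = 3.3070x + 22.2580: (x+ 2)^2 + (3.3070x+22.2580+ 6)^2 = 49
Expand to Ax^2 + Bx + C = 0, where b-k = 28.258
A = 1+m^2 = 11.936249
B = 2(m(b-k) - h) = 2(3.3070*28.258 + 2) = 190.898412
C = h^2 + (b-k)^2 - r^2 = 4 + 798.514564 - 49 = 753.514564
disc = B^2-4AC = 36442.2037 - 35976.5498 = 465.6539
disc > 0

2 intersection points


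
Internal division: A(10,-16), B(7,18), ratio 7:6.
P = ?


Px = (7*7 + 6*10)/13 = 109/13 = 8.3846
Py = (7*18 + 6*(-16))/13 = 30/13 = 2.3077

P = (8.3846, 2.3077)


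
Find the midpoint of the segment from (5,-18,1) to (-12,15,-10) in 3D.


Mx = (5- 12)/2 = -3.5000
My = (-18+15)/2 = -1.5000
Mz = (1- 10)/2 = -4.5000

M = (-3.5000, -1.5000, -4.5000)


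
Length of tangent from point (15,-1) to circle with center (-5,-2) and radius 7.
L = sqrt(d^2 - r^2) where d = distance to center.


d = sqrt((15+ 5)^2 + (-1+ 2)^2) = sqrt(400+1) = 20.0250
L = sqrt(401.0000 - 49) = sqrt(352.0000) = 18.7617

18.7617


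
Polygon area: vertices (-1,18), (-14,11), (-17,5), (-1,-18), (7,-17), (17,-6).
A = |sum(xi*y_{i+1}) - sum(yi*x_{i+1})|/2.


sum(xi*y_{i+1}) = -1*11 - 14*5 - 17*(-18) - 1*(-17) + 7*(-6) + 17*18 = 506
sum(yi*x_{i+1}) = 18*(-14) + 11*(-17) + 5*(-1) - 18*7 - 17*17 - 6*(-1) = -853
Area = |506 + 853|/2 = 1359/2 = 679.5000

679.5000 sq units


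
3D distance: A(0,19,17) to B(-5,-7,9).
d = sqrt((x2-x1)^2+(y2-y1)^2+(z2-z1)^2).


dx=-5, dy=-26, dz=-8
d = sqrt(25+676+64) = sqrt(765) = 27.6586

27.6586


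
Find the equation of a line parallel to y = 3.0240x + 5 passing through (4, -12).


Parallel lines have equal slopes.
m2 = 3.0240
b2 = -12 - 3.0240*4 = -24.0960

y = 3.0240x - 24.0960


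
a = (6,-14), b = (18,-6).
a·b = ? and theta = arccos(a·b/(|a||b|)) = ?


a·b = 6*18 - 14*(-6) = 108 + 84 = 192
|a| = sqrt(36+196) = 15.2315
|b| = sqrt(324+36) = 18.9737
cos(theta) = 192/(sqrt(232)*sqrt(360)) = 192/sqrt(83520) = 0.664364
theta = arccos(192/sqrt(83520)) = 48.3665 degrees

a·b = 192, theta = 48.3665 deg


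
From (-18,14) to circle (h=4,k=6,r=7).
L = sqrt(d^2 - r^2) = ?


d = sqrt((-18-4)^2 + (14-6)^2) = sqrt(484+64) = 23.4094
L = sqrt(548.0000 - 49) = sqrt(499.0000) = 22.3383

22.3383


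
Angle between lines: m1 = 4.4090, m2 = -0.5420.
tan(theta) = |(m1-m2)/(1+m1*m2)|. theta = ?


m1-m2 = 4.951
1+m1*m2 = -1.389678
tan(theta) = |4.951/(-1.389678)| = 3.562696
theta = arctan(|4.951/(-1.389678)|) = 74.3213 degrees (acute angle)

74.3213 degrees


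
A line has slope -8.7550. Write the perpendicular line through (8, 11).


Perpendicular slope = -1/m1 = -1/(-8.7550) = 0.1142
b2 = y0 - m2*x0 = 11 + 8/(-8.7550) = 11 - 0.9138 = 10.0862

y = 0.1142x + 10.0862


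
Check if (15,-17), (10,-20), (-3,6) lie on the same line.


15*(-20-6) + 10*(6+ 17) - 3*(-17+ 20)
= -390 + 230 - 9 = -169

No, not collinear (determinant = -169)


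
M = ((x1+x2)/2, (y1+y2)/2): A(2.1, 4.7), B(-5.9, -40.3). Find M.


Mx = (2.1 - 5.9)/2 = -3.8/2 = -1.9000
My = (4.7 - 40.3)/2 = -35.6/2 = -17.8000

(-1.9000, -17.8000)


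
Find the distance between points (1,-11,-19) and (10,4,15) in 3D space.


dx=9, dy=15, dz=34
d = sqrt(81+225+1156) = sqrt(1462) = 38.2361

38.2361


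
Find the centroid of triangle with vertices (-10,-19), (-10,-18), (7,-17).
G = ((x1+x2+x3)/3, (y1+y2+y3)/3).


Gx = (-10- 10+7)/3 = -13/3 = -4.3333
Gy = (-19- 18- 17)/3 = -54/3 = -18.0000

G = (-4.3333, -18.0000)


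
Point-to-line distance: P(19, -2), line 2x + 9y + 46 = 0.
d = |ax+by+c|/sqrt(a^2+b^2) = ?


|2*19 + 9*(-2) + 46| = |66| = 66
sqrt(4 + 81) = sqrt(85) = 9.2195
d = 66/sqrt(85) = 7.1587

7.1587


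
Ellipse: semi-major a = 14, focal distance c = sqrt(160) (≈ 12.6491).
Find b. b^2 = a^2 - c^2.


b^2 = 14^2 - (sqrt(160))^2 = 196 - 160 = 36
b = sqrt(36) = 6

b = 6


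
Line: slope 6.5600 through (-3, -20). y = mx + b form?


y + 20 = 6.5600(x + 3)
y = 6.5600x - 20 - 6.5600*(-3)
y = 6.5600x - 0.3200

y = 6.5600x - 0.3200
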